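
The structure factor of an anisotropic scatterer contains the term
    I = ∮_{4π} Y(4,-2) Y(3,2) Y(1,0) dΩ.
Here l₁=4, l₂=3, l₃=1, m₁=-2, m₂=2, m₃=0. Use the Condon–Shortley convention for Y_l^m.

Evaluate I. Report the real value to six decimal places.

0.213244

Checks pass: Σm=0; 8 even; l₃=1∈[1,7].
(2·4+1)(2·3+1)(2·1+1) = 189
Δ: 6! 2! 0! / 9! → 1/252
sum: t=3:−1/36 = -1/36
3j²(4 3 1; 0 0 0) = Δ·Π!·Σ² = 4/63  (sign +1)
sum: t=5:−1/120 = -1/120
3j²(4 3 1; -2 2 0) = Δ·Π!·Σ² = 1/21  (sign +1)
combine: 4πI² = 189·4/63·1/21 = 4/7
take √, sign +1: I = 0.21324362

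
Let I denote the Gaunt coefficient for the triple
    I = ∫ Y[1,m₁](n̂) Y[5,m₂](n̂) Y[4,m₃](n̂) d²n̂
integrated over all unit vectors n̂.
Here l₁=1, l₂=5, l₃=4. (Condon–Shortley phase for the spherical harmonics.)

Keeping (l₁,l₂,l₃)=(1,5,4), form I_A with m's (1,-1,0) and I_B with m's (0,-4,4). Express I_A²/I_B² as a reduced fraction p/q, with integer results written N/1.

l's match ⇒ only the (l;m) 3-j factors differ between A and B.
A: triangle coeff Δ(1,5,4) = 1/495; Σ_t [0,0]: t=0:+1/1152 = 1/1152; (3j)²=1/33 [(1 5 4; 1 -1 0)], sign=+1
B: triangle coeff Δ(1,5,4) = 1/495; Σ_t [1,1]: t=1:−1/40320 = -1/40320; (3j)²=1/55 [(1 5 4; 0 -4 4)], sign=-1
I_A²/I_B² = (1/33)/(1/55) = 5/3

5/3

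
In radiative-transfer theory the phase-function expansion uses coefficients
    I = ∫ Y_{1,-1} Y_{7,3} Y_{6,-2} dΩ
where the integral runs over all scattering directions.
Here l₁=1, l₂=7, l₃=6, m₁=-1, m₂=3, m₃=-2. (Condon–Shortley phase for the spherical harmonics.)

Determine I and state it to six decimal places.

Rules hold: Σm=0, L=14 even, 6≤6≤8.
N = 3·15·13 = 585
Δ = 2!·0!·12!/15! = 1/1365
Racah Σ t=1..1: t=1:−1/518400 = -1/518400
⇒ 3j(1 7 6; 0 0 0)² = 7/195, sgn -1
Racah Σ t=2..2: t=2:+1/1935360 = 1/1935360
⇒ 3j(1 7 6; -1 3 -2)² = 3/91, sgn +1
4πI² = N·(3j₀)²·(3jₘ)² = 9/13
I = -1·√(0.692308/4π) = -0.23471705

-0.234717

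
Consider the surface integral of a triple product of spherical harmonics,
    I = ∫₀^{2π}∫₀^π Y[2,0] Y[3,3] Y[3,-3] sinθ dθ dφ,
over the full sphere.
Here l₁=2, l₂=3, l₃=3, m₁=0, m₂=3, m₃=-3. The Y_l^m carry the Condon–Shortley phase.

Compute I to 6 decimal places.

0.210261

Rules hold: Σm=0, L=8 even, 1≤3≤5.
N = 5·7·7 = 245
Δ = 2!·2!·4!/9! = 1/3780
Racah Σ t=0..2: t=0:+1/24 t=1:−1/4 t=2:+1/24 = -1/6
⇒ 3j(2 3 3; 0 0 0)² = 4/105, sgn +1
Racah Σ t=2..2: t=2:+1/96 = 1/96
⇒ 3j(2 3 3; 0 3 -3)² = 5/84, sgn +1
4πI² = N·(3j₀)²·(3jₘ)² = 5/9
I = +1·√(0.555556/4π) = 0.21026104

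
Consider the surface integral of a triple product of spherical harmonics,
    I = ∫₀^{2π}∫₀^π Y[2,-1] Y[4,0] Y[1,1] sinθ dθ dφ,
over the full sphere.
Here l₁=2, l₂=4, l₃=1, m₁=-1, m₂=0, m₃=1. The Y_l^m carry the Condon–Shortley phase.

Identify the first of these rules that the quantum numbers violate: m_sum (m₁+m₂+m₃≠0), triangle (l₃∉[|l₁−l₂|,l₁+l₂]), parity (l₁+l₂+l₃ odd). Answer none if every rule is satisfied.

azimuthal sum: -1 + 0 + 1 = 0  ✓
2 ≤ 1 ≤ 6 (triangle on l)  ✗
L = 2 + 4 + 1 = 7 (odd)

triangle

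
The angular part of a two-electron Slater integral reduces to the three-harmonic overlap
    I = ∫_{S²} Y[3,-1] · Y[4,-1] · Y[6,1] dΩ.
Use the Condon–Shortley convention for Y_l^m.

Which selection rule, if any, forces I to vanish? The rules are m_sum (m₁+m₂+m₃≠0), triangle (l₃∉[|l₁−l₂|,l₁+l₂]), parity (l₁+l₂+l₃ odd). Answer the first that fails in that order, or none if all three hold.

Σmᵢ = -1  ✗
l₃∈[|l₁−l₂|,l₁+l₂]=[1,7], have l₃=6
Σlᵢ = 13 ⇒ odd

m_sum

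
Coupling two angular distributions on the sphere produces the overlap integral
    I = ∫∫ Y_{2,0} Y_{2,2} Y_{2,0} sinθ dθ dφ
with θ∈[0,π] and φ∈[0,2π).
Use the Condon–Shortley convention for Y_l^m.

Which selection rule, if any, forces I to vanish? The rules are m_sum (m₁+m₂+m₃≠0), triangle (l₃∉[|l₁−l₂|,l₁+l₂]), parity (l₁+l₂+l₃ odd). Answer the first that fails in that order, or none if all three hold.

azimuthal sum: 0 + 2 + 0 = 2  ✗
0 ≤ 2 ≤ 4 (triangle on l)
L = 2 + 2 + 2 = 6 (even)

m_sum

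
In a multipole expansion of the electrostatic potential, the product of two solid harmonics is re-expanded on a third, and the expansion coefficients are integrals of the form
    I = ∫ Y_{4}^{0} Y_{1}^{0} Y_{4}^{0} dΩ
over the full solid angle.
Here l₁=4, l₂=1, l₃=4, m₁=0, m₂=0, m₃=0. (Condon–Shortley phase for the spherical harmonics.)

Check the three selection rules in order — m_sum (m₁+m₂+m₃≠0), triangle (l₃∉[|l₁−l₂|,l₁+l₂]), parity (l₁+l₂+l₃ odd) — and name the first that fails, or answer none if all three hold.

Σmᵢ = 0  ✓
l₃∈[|l₁−l₂|,l₁+l₂]=[3,5], have l₃=4  ✓
Σlᵢ = 9 ⇒ odd  ✗

parity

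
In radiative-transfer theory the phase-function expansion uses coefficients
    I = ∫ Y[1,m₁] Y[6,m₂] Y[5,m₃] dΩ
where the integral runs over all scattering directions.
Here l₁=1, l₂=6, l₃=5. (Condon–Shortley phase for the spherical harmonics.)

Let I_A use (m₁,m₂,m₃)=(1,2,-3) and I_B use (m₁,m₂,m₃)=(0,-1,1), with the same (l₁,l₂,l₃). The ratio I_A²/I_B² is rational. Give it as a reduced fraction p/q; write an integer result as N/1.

6/35

Shared (l₁,l₂,l₃)=(1,6,5): N and (l;000)² cancel in I_A²/I_B².
A: Δ = 2!·0!·10!/13! = 1/858; Racah Σ t=0..0: t=0:+1/161280 = 1/161280; ⇒ 3j(1 6 5; 1 2 -3)² = 1/143, sgn +1
B: Δ = 2!·0!·10!/13! = 1/858; Racah Σ t=1..1: t=1:−1/17280 = -1/17280; ⇒ 3j(1 6 5; 0 -1 1)² = 35/858, sgn -1
I_A²/I_B² = (1/143)/(35/858) = 6/35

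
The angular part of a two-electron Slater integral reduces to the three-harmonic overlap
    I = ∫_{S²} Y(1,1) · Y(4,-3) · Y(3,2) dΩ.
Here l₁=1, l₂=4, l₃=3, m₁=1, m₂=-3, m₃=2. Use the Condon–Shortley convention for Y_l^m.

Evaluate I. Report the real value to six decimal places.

Checks pass: Σm=0; 8 even; l₃=3∈[3,5].
(2·1+1)(2·4+1)(2·3+1) = 189
Δ: 2! 0! 6! / 9! → 1/252
sum: t=1:−1/36 = -1/36
3j²(1 4 3; 0 0 0) = Δ·Π!·Σ² = 4/63  (sign +1)
sum: t=0:+1/240 = 1/240
3j²(1 4 3; 1 -3 2) = Δ·Π!·Σ² = 1/12  (sign -1)
combine: 4πI² = 189·4/63·1/12 = 1/1
take √, sign -1: I = -0.28209479

-0.282095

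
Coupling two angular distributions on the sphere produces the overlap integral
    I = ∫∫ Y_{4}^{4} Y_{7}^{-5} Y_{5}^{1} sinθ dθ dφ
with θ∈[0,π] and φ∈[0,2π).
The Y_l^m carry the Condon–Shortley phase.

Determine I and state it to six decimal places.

Checks pass: Σm=0; 16 even; l₃=5∈[3,11].
(2·4+1)(2·7+1)(2·5+1) = 1485
Δ: 6! 2! 8! / 17! → 1/6126120
sum: t=2:+1/69120 t=3:−1/20736 t=4:+1/69120 = -1/51840
3j²(4 7 5; 0 0 0) = Δ·Π!·Σ² = 280/21879  (sign +1)
sum: t=0:+1/2073600 = 1/2073600
3j²(4 7 5; 4 -5 1) = Δ·Π!·Σ² = 28/1105  (sign +1)
combine: 4πI² = 1485·280/21879·28/1105 = 23520/48841
take √, sign +1: I = 0.19575887

0.195759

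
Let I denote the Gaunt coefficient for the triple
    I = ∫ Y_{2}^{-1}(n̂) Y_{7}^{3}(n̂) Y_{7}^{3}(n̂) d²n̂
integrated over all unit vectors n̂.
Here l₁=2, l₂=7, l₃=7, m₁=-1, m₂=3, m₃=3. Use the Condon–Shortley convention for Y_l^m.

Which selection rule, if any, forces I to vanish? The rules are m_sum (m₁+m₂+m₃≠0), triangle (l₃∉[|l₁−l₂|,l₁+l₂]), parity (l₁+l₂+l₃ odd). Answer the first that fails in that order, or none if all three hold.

m_sum

m₁+m₂+m₃ = -1 + 3 + 3 = 5  ✗
triangle: |2−7|=5 ≤ l₃=7 ≤ 2+7=9
parity: l₁+l₂+l₃ = 16 is even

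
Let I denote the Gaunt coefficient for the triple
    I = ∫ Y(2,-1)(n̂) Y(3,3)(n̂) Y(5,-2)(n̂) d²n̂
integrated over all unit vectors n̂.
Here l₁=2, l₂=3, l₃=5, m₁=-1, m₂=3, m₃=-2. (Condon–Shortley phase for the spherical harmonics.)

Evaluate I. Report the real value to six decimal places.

0.063396

Rules hold: Σm=0, L=10 even, 1≤5≤5.
N = 5·7·11 = 385
Δ = 0!·4!·6!/11! = 1/2310
Racah Σ t=0..0: t=0:+1/144 = 1/144
⇒ 3j(2 3 5; 0 0 0)² = 10/231, sgn -1
Racah Σ t=0..0: t=0:+1/4320 = 1/4320
⇒ 3j(2 3 5; -1 3 -2)² = 1/330, sgn -1
4πI² = N·(3j₀)²·(3jₘ)² = 5/99
I = +1·√(0.0505051/4π) = 0.06339609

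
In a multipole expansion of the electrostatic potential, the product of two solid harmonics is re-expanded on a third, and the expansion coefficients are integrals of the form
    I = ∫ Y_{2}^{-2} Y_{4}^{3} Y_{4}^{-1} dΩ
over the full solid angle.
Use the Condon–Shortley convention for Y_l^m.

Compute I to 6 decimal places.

Checks pass: Σm=0; 10 even; l₃=4∈[2,6].
(2·2+1)(2·4+1)(2·4+1) = 405
Δ: 2! 2! 6! / 11! → 1/13860
sum: t=0:+1/192 t=1:−1/36 t=2:+1/192 = -5/288
3j²(2 4 4; 0 0 0) = Δ·Π!·Σ² = 20/693  (sign -1)
sum: t=2:+1/480 = 1/480
3j²(2 4 4; -2 3 -1) = Δ·Π!·Σ² = 3/110  (sign -1)
combine: 4πI² = 405·20/693·3/110 = 270/847
take √, sign +1: I = 0.15927046

0.159270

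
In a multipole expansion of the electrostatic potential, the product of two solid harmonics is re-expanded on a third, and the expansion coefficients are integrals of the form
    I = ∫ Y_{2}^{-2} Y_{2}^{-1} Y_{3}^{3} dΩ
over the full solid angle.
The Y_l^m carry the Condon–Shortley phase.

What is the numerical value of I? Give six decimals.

l₁+l₂+l₃=7 is odd: 3j(l;000)=0 ⇒ I=0

0.000000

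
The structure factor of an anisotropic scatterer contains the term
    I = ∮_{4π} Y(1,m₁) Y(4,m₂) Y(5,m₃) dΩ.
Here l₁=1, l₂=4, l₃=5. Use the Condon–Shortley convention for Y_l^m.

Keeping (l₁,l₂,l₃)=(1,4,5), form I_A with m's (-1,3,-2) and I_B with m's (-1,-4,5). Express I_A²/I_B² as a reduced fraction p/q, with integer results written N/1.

Shared (l₁,l₂,l₃)=(1,4,5): N and (l;000)² cancel in I_A²/I_B².
A: Δ = 0!·2!·8!/11! = 1/495; Racah Σ t=0..0: t=0:+1/10080 = 1/10080; ⇒ 3j(1 4 5; -1 3 -2)² = 1/165, sgn -1
B: Δ = 0!·2!·8!/11! = 1/495; Racah Σ t=0..0: t=0:+1/80640 = 1/80640; ⇒ 3j(1 4 5; -1 -4 5)² = 1/11, sgn +1
I_A²/I_B² = (1/165)/(1/11) = 1/15

1/15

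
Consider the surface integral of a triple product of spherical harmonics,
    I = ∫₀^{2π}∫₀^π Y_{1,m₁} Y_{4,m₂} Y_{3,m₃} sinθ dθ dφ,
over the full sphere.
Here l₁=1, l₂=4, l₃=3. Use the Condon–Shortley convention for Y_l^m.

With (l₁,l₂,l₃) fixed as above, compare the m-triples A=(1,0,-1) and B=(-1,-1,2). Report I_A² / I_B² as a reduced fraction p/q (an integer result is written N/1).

2/1

l's match ⇒ only the (l;m) 3-j factors differ between A and B.
A: triangle coeff Δ(1,4,3) = 1/252; Σ_t [0,0]: t=0:+1/96 = 1/96; (3j)²=1/42 [(1 4 3; 1 0 -1)], sign=+1
B: triangle coeff Δ(1,4,3) = 1/252; Σ_t [2,2]: t=2:+1/240 = 1/240; (3j)²=1/84 [(1 4 3; -1 -1 2)], sign=-1
I_A²/I_B² = (1/42)/(1/84) = 2/1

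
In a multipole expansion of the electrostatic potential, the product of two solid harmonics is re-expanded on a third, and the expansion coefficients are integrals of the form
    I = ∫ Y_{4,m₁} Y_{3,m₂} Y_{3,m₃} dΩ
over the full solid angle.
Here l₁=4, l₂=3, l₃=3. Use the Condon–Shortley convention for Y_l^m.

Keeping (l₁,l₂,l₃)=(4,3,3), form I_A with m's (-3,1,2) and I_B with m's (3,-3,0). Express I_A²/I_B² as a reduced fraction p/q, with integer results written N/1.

2/9

Shared (l₁,l₂,l₃)=(4,3,3): N and (l;000)² cancel in I_A²/I_B².
A: Δ = 4!·4!·2!/11! = 1/34650; Racah Σ t=3..4: t=3:−1/144 t=4:+1/288 = -1/288; ⇒ 3j(4 3 3; -3 1 2)² = 1/99, sgn +1
B: Δ = 4!·4!·2!/11! = 1/34650; Racah Σ t=0..0: t=0:+1/288 = 1/288; ⇒ 3j(4 3 3; 3 -3 0)² = 1/22, sgn -1
I_A²/I_B² = (1/99)/(1/22) = 2/9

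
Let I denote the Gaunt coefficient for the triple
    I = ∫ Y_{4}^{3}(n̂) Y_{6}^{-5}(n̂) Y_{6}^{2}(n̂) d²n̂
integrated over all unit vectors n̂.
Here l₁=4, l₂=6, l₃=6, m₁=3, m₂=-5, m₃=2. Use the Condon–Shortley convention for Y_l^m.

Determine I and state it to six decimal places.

0.160494

m-sum 0 ✓  L=16 even ✓  2≤6≤10 ✓
Π(2lᵢ+1) = 9×13×13 = 1521
triangle coeff Δ(4,6,6) = 1/15315300
Σ_t [0,4]: t=0:+1/829440 t=1:−1/25920 t=2:+1/9216 t=3:−1/25920 t=4:+1/829440 = 7/207360
(3j)²=28/2431 [(4 6 6; 0 0 0)], sign=+1
Σ_t [0,1]: t=0:+1/725760 t=1:−1/5806080 = 1/829440
(3j)²=49/2652 [(4 6 6; 3 -5 2)], sign=+1
⇒ 4πI² = 1029/3179
I = (+1)√(1029/3179/(4π)) = 0.16049352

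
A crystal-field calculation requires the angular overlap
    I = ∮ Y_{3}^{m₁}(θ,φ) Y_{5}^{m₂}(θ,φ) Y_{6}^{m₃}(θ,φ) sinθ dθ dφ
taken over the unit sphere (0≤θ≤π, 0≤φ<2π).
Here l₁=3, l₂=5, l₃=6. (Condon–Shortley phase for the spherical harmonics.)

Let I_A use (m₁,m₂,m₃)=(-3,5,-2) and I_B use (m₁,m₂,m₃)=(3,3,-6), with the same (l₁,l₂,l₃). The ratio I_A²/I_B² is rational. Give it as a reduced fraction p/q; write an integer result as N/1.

l's match ⇒ only the (l;m) 3-j factors differ between A and B.
A: triangle coeff Δ(3,5,6) = 1/675675; Σ_t [2,2]: t=2:+1/1935360 = 1/1935360; (3j)²=1/1001 [(3 5 6; -3 5 -2)], sign=+1
B: triangle coeff Δ(3,5,6) = 1/675675; Σ_t [0,0]: t=0:+1/1935360 = 1/1935360; (3j)²=1/91 [(3 5 6; 3 3 -6)], sign=+1
I_A²/I_B² = (1/1001)/(1/91) = 1/11

1/11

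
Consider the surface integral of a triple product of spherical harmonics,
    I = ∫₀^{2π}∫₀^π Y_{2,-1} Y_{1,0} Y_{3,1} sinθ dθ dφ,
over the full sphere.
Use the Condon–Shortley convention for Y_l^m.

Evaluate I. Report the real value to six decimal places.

-0.233597

Rules hold: Σm=0, L=6 even, 1≤3≤3.
N = 5·3·7 = 105
Δ = 0!·4!·2!/7! = 1/105
Racah Σ t=0..0: t=0:+1/4 = 1/4
⇒ 3j(2 1 3; 0 0 0)² = 3/35, sgn -1
Racah Σ t=0..0: t=0:+1/6 = 1/6
⇒ 3j(2 1 3; -1 0 1)² = 8/105, sgn +1
4πI² = N·(3j₀)²·(3jₘ)² = 24/35
I = -1·√(0.685714/4π) = -0.23359668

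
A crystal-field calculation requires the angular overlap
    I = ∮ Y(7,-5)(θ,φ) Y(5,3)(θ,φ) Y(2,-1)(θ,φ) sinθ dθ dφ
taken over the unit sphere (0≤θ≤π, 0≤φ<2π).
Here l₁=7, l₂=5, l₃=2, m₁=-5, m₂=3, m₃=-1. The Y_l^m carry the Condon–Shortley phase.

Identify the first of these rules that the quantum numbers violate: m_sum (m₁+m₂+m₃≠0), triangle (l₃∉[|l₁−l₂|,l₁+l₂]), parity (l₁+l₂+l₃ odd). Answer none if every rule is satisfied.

azimuthal sum: -5 + 3 − 1 = -3  ✗
2 ≤ 2 ≤ 12 (triangle on l)
L = 7 + 5 + 2 = 14 (even)

m_sum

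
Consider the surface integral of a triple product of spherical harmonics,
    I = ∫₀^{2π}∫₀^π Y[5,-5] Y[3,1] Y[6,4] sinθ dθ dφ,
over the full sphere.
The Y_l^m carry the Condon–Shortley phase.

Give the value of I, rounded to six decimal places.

Rules hold: Σm=0, L=14 even, 2≤6≤8.
N = 11·7·13 = 1001
Δ = 2!·8!·4!/15! = 1/675675
Racah Σ t=0..2: t=0:+1/8640 t=1:−1/2304 t=2:+1/8640 = -7/34560
⇒ 3j(5 3 6; 0 0 0)² = 7/429, sgn -1
Racah Σ t=2..2: t=2:+1/322560 = 1/322560
⇒ 3j(5 3 6; -5 1 4)² = 18/1001, sgn +1
4πI² = N·(3j₀)²·(3jₘ)² = 42/143
I = -1·√(0.293706/4π) = -0.15288036

-0.152880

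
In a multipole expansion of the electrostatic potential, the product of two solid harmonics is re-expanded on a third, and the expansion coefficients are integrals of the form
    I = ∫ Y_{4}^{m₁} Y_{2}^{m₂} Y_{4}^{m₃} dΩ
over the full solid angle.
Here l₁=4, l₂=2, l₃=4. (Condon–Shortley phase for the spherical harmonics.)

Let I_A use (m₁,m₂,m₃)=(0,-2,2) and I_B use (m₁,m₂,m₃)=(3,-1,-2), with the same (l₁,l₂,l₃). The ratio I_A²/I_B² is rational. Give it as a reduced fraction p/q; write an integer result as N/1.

36/35

Shared (l₁,l₂,l₃)=(4,2,4): N and (l;000)² cancel in I_A²/I_B².
A: Δ = 2!·6!·2!/11! = 1/13860; Racah Σ t=0..0: t=0:+1/192 = 1/192; ⇒ 3j(4 2 4; 0 -2 2)² = 3/77, sgn +1
B: Δ = 2!·6!·2!/11! = 1/13860; Racah Σ t=0..1: t=0:+1/240 t=1:−1/1440 = 1/288; ⇒ 3j(4 2 4; 3 -1 -2)² = 5/132, sgn +1
I_A²/I_B² = (3/77)/(5/132) = 36/35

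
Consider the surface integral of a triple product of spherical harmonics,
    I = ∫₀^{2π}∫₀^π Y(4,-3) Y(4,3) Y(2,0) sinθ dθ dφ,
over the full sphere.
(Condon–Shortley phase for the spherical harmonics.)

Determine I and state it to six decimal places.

Rules hold: Σm=0, L=10 even, 0≤2≤8.
N = 9·9·5 = 405
Δ = 6!·2!·2!/11! = 1/13860
Racah Σ t=2..4: t=2:+1/192 t=3:−1/36 t=4:+1/192 = -5/288
⇒ 3j(4 4 2; 0 0 0)² = 20/693, sgn -1
Racah Σ t=5..6: t=5:−1/480 t=6:+1/720 = -1/1440
⇒ 3j(4 4 2; -3 3 0)² = 7/1980, sgn -1
4πI² = N·(3j₀)²·(3jₘ)² = 5/121
I = +1·√(0.0413223/4π) = 0.05734392

0.057344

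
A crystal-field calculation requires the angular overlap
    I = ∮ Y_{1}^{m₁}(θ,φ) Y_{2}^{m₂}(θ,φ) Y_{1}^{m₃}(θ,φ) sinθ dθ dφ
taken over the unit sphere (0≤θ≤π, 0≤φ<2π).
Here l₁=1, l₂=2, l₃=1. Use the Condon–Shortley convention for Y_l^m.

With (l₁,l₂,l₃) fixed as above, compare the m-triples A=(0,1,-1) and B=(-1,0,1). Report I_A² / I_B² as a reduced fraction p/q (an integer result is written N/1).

3/1

Same 1,2,1: normalisation and zero-m 3j drop out of the ratio.
A: Δ: 2! 0! 2! / 5! → 1/30; sum: t=1:−1/2 = -1/2; 3j²(1 2 1; 0 1 -1) = Δ·Π!·Σ² = 1/10  (sign -1)
B: Δ: 2! 0! 2! / 5! → 1/30; sum: t=2:+1/4 = 1/4; 3j²(1 2 1; -1 0 1) = Δ·Π!·Σ² = 1/30  (sign +1)
I_A²/I_B² = (1/10)/(1/30) = 3/1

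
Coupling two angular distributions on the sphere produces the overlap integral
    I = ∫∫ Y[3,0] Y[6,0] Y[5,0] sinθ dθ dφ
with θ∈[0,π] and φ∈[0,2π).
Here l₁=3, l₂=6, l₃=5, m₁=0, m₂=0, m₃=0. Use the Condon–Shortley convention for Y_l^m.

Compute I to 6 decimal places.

Checks pass: Σm=0; 14 even; l₃=5∈[3,9].
(2·3+1)(2·6+1)(2·5+1) = 1001
Δ: 4! 2! 8! / 15! → 1/675675
sum: t=1:−1/8640 t=2:+1/2304 t=3:−1/8640 = 7/34560
3j²(3 6 5; 0 0 0) = Δ·Π!·Σ² = 7/429  (sign -1)
(m-triple is (0,0,0) — same symbol as above.)
combine: 4πI² = 1001·7/429·7/429 = 343/1287
take √, sign +1: I = 0.14563067

0.145631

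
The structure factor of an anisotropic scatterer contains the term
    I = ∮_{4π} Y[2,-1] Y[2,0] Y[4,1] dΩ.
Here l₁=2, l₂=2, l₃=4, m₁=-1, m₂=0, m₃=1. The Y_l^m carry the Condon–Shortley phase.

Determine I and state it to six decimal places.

m-sum 0 ✓  L=8 even ✓  0≤4≤4 ✓
Π(2lᵢ+1) = 5×5×9 = 225
triangle coeff Δ(2,2,4) = 1/630
Σ_t [0,0]: t=0:+1/16 = 1/16
(3j)²=2/35 [(2 2 4; 0 0 0)], sign=+1
Σ_t [0,0]: t=0:+1/24 = 1/24
(3j)²=1/21 [(2 2 4; -1 0 1)], sign=-1
⇒ 4πI² = 30/49
I = (-1)√(30/49/(4π)) = -0.22072812

-0.220728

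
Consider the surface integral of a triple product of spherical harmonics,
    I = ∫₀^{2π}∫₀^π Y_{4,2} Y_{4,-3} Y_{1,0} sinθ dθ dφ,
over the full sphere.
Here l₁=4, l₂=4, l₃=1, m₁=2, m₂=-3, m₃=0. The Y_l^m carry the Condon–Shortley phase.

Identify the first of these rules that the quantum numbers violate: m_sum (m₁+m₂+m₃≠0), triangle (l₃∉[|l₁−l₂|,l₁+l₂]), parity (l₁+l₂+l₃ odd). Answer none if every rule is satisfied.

m_sum

azimuthal sum: 2 − 3 + 0 = -1  ✗
0 ≤ 1 ≤ 8 (triangle on l)
L = 4 + 4 + 1 = 9 (odd)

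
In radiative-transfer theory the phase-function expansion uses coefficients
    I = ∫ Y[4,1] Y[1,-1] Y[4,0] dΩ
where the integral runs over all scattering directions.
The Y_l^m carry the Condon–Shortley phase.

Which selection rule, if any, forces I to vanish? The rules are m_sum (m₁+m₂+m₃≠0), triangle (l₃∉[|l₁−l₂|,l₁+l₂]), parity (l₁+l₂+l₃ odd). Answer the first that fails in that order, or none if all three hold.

Σmᵢ = 0  ✓
l₃∈[|l₁−l₂|,l₁+l₂]=[3,5], have l₃=4  ✓
Σlᵢ = 9 ⇒ odd  ✗

parity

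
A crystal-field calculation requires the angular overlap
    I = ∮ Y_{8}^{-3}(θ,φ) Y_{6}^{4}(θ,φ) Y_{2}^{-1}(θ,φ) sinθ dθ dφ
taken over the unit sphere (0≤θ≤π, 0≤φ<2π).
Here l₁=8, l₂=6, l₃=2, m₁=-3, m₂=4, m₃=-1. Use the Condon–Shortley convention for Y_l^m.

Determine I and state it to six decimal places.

m-sum 0 ✓  L=16 even ✓  2≤2≤14 ✓
Π(2lᵢ+1) = 17×13×5 = 1105
triangle coeff Δ(8,6,2) = 1/30940
Σ_t [6,6]: t=6:+1/2073600 = 1/2073600
(3j)²=28/1105 [(8 6 2; 0 0 0)], sign=+1
Σ_t [10,10]: t=10:+1/43545600 = 1/43545600
(3j)²=11/3094 [(8 6 2; -3 4 -1)], sign=-1
⇒ 4πI² = 22/221
I = (-1)√(22/221/(4π)) = -0.08900415

-0.089004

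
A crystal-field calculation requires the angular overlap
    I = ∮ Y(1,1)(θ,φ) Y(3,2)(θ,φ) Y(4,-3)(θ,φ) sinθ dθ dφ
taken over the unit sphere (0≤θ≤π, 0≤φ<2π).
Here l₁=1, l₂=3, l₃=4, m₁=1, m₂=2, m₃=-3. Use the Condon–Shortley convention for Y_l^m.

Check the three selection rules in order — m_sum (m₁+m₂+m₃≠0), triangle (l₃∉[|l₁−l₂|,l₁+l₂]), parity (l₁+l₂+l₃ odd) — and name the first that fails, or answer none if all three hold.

Σmᵢ = 0  ✓
l₃∈[|l₁−l₂|,l₁+l₂]=[2,4], have l₃=4  ✓
Σlᵢ = 8 ⇒ even  ✓

none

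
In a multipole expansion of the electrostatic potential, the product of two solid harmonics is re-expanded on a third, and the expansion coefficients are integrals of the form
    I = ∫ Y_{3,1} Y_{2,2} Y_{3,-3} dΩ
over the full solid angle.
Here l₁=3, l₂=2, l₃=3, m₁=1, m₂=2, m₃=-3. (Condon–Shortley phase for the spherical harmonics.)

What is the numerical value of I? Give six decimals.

0.132981

Rules hold: Σm=0, L=8 even, 1≤3≤5.
N = 7·5·7 = 245
Δ = 2!·4!·2!/9! = 1/3780
Racah Σ t=0..2: t=0:+1/24 t=1:−1/4 t=2:+1/24 = -1/6
⇒ 3j(3 2 3; 0 0 0)² = 4/105, sgn +1
Racah Σ t=2..2: t=2:+1/96 = 1/96
⇒ 3j(3 2 3; 1 2 -3)² = 1/42, sgn +1
4πI² = N·(3j₀)²·(3jₘ)² = 2/9
I = +1·√(0.222222/4π) = 0.13298076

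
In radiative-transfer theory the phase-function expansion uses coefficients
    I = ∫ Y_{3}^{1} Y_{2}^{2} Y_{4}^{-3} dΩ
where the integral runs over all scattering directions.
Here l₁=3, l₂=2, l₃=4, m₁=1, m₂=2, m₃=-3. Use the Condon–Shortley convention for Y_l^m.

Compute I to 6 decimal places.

0.000000

L=9 odd ⇒ parity kills the (l;000) factor ⇒ I = 0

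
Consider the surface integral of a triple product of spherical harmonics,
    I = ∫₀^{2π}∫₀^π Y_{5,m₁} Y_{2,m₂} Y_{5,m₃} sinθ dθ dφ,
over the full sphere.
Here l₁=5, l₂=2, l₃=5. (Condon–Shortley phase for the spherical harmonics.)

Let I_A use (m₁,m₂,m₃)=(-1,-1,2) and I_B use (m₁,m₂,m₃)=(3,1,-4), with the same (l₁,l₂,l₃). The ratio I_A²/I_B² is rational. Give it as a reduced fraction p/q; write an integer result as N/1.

2/7

Same 5,2,5: normalisation and zero-m 3j drop out of the ratio.
A: Δ: 2! 8! 2! / 13! → 1/38610; sum: t=0:+1/2880 t=1:−1/1440 = -1/2880; 3j²(5 2 5; -1 -1 2) = Δ·Π!·Σ² = 7/715  (sign +1)
B: Δ: 2! 8! 2! / 13! → 1/38610; sum: t=1:−1/10080 t=2:+1/80640 = -1/11520; 3j²(5 2 5; 3 1 -4) = Δ·Π!·Σ² = 49/1430  (sign +1)
I_A²/I_B² = (7/715)/(49/1430) = 2/7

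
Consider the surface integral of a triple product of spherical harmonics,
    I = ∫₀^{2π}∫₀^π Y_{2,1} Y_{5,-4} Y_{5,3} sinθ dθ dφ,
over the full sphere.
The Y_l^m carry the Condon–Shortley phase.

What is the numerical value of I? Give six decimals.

Checks pass: Σm=0; 12 even; l₃=5∈[3,7].
(2·2+1)(2·5+1)(2·5+1) = 605
Δ: 2! 2! 8! / 13! → 1/38610
sum: t=0:+1/2880 t=1:−1/576 t=2:+1/2880 = -1/960
3j²(2 5 5; 0 0 0) = Δ·Π!·Σ² = 10/429  (sign +1)
sum: t=0:+1/10080 t=1:−1/80640 = 1/11520
3j²(2 5 5; 1 -4 3) = Δ·Π!·Σ² = 49/1430  (sign +1)
combine: 4πI² = 605·10/429·49/1430 = 245/507
take √, sign +1: I = 0.19609844

0.196098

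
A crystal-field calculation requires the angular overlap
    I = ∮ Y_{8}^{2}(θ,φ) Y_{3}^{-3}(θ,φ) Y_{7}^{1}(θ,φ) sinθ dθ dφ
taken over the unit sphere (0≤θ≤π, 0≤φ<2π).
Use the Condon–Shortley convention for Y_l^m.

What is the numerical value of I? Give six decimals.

-0.168590

Checks pass: Σm=0; 18 even; l₃=7∈[5,11].
(2·8+1)(2·3+1)(2·7+1) = 1785
Δ: 4! 12! 2! / 19! → 1/5290740
sum: t=1:−1/7257600 t=2:+1/2073600 t=3:−1/7257600 = 1/4838400
3j²(8 3 7; 0 0 0) = Δ·Π!·Σ² = 252/20995  (sign -1)
sum: t=0:+1/24883200 = 1/24883200
3j²(8 3 7; 2 -3 1) = Δ·Π!·Σ² = 70/4199  (sign +1)
combine: 4πI² = 1785·252/20995·70/4199 = 370440/1037153
take √, sign -1: I = -0.16859030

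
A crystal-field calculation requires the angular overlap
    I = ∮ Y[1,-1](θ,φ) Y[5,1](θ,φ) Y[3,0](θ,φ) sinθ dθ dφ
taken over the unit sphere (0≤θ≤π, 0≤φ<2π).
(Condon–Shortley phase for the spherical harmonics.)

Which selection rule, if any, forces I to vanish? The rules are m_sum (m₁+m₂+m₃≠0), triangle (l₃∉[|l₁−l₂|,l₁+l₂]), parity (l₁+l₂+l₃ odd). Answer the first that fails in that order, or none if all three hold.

triangle

Σmᵢ = 0  ✓
l₃∈[|l₁−l₂|,l₁+l₂]=[4,6], have l₃=3  ✗
Σlᵢ = 9 ⇒ odd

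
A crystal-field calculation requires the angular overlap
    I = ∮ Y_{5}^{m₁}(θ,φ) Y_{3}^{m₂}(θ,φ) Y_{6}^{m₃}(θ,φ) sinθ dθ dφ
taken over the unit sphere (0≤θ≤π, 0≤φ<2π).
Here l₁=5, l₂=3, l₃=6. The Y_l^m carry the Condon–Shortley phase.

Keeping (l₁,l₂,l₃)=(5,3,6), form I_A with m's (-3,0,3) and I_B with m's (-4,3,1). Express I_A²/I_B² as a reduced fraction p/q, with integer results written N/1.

1/4

l's match ⇒ only the (l;m) 3-j factors differ between A and B.
A: triangle coeff Δ(5,3,6) = 1/675675; Σ_t [0,2]: t=0:+1/483840 t=1:−1/20160 t=2:+1/17280 = 1/96768; (3j)²=1/1001 [(5 3 6; -3 0 3)], sign=-1
B: triangle coeff Δ(5,3,6) = 1/675675; Σ_t [2,2]: t=2:+1/241920 = 1/241920; (3j)²=4/1001 [(5 3 6; -4 3 1)], sign=-1
I_A²/I_B² = (1/1001)/(4/1001) = 1/4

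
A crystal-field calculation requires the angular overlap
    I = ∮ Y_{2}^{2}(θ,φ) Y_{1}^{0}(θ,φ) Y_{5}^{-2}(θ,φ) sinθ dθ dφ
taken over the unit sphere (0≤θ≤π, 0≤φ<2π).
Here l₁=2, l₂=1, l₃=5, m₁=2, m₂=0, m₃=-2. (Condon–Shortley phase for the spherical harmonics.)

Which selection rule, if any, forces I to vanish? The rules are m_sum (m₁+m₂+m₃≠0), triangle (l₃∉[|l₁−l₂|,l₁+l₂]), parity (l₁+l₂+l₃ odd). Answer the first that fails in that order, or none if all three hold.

azimuthal sum: 2 + 0 − 2 = 0  ✓
1 ≤ 5 ≤ 3 (triangle on l)  ✗
L = 2 + 1 + 5 = 8 (even)

triangle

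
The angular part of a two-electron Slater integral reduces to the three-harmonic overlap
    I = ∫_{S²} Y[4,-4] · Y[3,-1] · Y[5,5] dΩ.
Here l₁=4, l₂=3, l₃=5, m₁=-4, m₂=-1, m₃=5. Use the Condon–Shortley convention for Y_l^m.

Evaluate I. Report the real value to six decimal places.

0.189625

Checks pass: Σm=0; 12 even; l₃=5∈[1,7].
(2·4+1)(2·3+1)(2·5+1) = 693
Δ: 2! 6! 4! / 13! → 1/180180
sum: t=0:+1/576 t=1:−1/144 t=2:+1/576 = -1/288
3j²(4 3 5; 0 0 0) = Δ·Π!·Σ² = 20/1001  (sign +1)
sum: t=2:+1/34560 = 1/34560
3j²(4 3 5; -4 -1 5) = Δ·Π!·Σ² = 14/429  (sign +1)
combine: 4πI² = 693·20/1001·14/429 = 840/1859
take √, sign +1: I = 0.18962475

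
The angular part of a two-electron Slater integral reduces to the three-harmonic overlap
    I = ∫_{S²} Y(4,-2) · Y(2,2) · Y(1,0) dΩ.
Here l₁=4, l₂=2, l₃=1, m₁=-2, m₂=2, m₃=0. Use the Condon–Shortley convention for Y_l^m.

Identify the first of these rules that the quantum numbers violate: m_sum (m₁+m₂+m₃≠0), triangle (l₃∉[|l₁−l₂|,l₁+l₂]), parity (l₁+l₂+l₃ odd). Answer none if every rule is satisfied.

triangle

m₁+m₂+m₃ = -2 + 2 + 0 = 0  ✓
triangle: |4−2|=2 ≤ l₃=1 ≤ 4+2=6  ✗
parity: l₁+l₂+l₃ = 7 is odd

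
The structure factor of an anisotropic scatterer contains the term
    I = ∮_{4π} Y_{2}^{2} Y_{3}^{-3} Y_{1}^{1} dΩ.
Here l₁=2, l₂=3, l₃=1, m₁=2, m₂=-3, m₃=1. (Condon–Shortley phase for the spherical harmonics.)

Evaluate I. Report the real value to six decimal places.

Checks pass: Σm=0; 6 even; l₃=1∈[1,5].
(2·2+1)(2·3+1)(2·1+1) = 105
Δ: 4! 0! 2! / 7! → 1/105
sum: t=2:+1/4 = 1/4
3j²(2 3 1; 0 0 0) = Δ·Π!·Σ² = 3/35  (sign -1)
sum: t=0:+1/48 = 1/48
3j²(2 3 1; 2 -3 1) = Δ·Π!·Σ² = 1/7  (sign +1)
combine: 4πI² = 105·3/35·1/7 = 9/7
take √, sign -1: I = -0.31986543

-0.319865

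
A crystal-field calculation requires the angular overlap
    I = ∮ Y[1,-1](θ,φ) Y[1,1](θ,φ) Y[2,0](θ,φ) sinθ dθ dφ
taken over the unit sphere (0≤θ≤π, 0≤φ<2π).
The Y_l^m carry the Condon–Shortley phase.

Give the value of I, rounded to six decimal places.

m-sum 0 ✓  L=4 even ✓  0≤2≤2 ✓
Π(2lᵢ+1) = 3×3×5 = 45
triangle coeff Δ(1,1,2) = 1/30
Σ_t [0,0]: t=0:+1/1 = 1/1
(3j)²=2/15 [(1 1 2; 0 0 0)], sign=+1
Σ_t [0,0]: t=0:+1/4 = 1/4
(3j)²=1/30 [(1 1 2; -1 1 0)], sign=+1
⇒ 4πI² = 1/5
I = (+1)√(1/5/(4π)) = 0.12615663

0.126157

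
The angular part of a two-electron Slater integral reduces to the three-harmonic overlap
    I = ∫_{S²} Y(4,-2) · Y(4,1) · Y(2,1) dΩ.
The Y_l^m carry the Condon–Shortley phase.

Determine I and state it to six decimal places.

0.127700

m-sum 0 ✓  L=10 even ✓  0≤2≤8 ✓
Π(2lᵢ+1) = 9×9×5 = 405
triangle coeff Δ(4,4,2) = 1/13860
Σ_t [2,4]: t=2:+1/192 t=3:−1/36 t=4:+1/192 = -5/288
(3j)²=20/693 [(4 4 2; 0 0 0)], sign=-1
Σ_t [4,5]: t=4:+1/96 t=5:−1/240 = 1/160
(3j)²=27/1540 [(4 4 2; -2 1 1)], sign=-1
⇒ 4πI² = 1215/5929
I = (+1)√(1215/5929/(4π)) = 0.12770047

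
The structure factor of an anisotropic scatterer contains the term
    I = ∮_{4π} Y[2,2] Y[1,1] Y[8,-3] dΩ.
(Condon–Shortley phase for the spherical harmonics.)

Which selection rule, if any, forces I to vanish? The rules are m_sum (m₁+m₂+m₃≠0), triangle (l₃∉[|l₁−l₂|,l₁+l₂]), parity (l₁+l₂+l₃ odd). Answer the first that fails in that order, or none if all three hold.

triangle

Σmᵢ = 0  ✓
l₃∈[|l₁−l₂|,l₁+l₂]=[1,3], have l₃=8  ✗
Σlᵢ = 11 ⇒ odd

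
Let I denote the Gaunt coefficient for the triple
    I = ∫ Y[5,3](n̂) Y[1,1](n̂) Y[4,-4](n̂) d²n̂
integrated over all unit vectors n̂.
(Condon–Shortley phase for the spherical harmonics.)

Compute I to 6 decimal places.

m-sum 0 ✓  L=10 even ✓  4≤4≤6 ✓
Π(2lᵢ+1) = 11×3×9 = 297
triangle coeff Δ(5,1,4) = 1/495
Σ_t [1,1]: t=1:−1/576 = -1/576
(3j)²=5/99 [(5 1 4; 0 0 0)], sign=-1
Σ_t [2,2]: t=2:+1/80640 = 1/80640
(3j)²=1/495 [(5 1 4; 3 1 -4)], sign=+1
⇒ 4πI² = 1/33
I = (-1)√(1/33/(4π)) = -0.04910640

-0.049106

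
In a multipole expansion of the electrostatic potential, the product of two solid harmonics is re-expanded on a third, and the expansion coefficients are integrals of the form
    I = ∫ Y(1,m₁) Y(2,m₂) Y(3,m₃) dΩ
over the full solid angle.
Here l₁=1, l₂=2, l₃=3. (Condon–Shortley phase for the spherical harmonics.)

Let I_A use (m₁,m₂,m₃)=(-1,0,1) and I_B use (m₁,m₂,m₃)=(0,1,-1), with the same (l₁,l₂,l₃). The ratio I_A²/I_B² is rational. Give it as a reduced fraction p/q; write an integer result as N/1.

l's match ⇒ only the (l;m) 3-j factors differ between A and B.
A: triangle coeff Δ(1,2,3) = 1/105; Σ_t [0,0]: t=0:+1/8 = 1/8; (3j)²=2/35 [(1 2 3; -1 0 1)], sign=+1
B: triangle coeff Δ(1,2,3) = 1/105; Σ_t [0,0]: t=0:+1/6 = 1/6; (3j)²=8/105 [(1 2 3; 0 1 -1)], sign=+1
I_A²/I_B² = (2/35)/(8/105) = 3/4

3/4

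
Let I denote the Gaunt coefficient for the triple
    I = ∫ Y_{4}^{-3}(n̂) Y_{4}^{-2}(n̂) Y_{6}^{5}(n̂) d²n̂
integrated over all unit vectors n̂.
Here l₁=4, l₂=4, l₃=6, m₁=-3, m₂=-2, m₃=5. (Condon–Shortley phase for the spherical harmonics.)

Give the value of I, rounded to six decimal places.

Rules hold: Σm=0, L=14 even, 0≤6≤8.
N = 9·9·13 = 1053
Δ = 2!·6!·6!/15! = 1/1261260
Racah Σ t=0..2: t=0:+1/4608 t=1:−1/1296 t=2:+1/4608 = -7/20736
⇒ 3j(4 4 6; 0 0 0)² = 20/1287, sgn -1
Racah Σ t=1..2: t=1:−1/86400 t=2:+1/172800 = -1/172800
⇒ 3j(4 4 6; -3 -2 5)² = 1/130, sgn +1
4πI² = N·(3j₀)²·(3jₘ)² = 18/143
I = -1·√(0.125874/4π) = -0.10008369

-0.100084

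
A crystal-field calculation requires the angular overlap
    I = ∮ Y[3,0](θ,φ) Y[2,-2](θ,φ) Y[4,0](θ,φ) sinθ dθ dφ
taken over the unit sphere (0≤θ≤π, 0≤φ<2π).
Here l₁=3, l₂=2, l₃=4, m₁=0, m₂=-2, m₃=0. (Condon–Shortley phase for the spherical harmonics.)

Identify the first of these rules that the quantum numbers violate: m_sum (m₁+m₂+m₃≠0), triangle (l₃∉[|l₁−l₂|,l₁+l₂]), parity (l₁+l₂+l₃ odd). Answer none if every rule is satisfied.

m₁+m₂+m₃ = 0 − 2 + 0 = -2  ✗
triangle: |3−2|=1 ≤ l₃=4 ≤ 3+2=5
parity: l₁+l₂+l₃ = 9 is odd

m_sum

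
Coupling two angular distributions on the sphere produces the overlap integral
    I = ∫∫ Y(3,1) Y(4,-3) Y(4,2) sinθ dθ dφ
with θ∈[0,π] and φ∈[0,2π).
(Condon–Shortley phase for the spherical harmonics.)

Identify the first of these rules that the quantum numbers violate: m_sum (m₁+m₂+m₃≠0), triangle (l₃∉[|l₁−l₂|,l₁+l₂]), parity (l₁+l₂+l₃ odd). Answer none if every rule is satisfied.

parity

Σmᵢ = 0  ✓
l₃∈[|l₁−l₂|,l₁+l₂]=[1,7], have l₃=4  ✓
Σlᵢ = 11 ⇒ odd  ✗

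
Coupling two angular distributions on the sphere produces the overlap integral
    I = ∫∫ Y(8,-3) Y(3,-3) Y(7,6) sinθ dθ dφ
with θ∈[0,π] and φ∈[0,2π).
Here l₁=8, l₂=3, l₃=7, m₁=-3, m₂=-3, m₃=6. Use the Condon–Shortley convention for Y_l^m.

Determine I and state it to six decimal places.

Rules hold: Σm=0, L=18 even, 5≤7≤11.
N = 17·7·15 = 1785
Δ = 4!·12!·2!/19! = 1/5290740
Racah Σ t=1..3: t=1:−1/7257600 t=2:+1/2073600 t=3:−1/7257600 = 1/4838400
⇒ 3j(8 3 7; 0 0 0)² = 252/20995, sgn -1
Racah Σ t=0..0: t=0:+1/1916006400 = 1/1916006400
⇒ 3j(8 3 7; -3 -3 6)² = 5/4522, sgn -1
4πI² = N·(3j₀)²·(3jₘ)² = 1890/79781
I = +1·√(0.0236899/4π) = 0.04341864

0.043419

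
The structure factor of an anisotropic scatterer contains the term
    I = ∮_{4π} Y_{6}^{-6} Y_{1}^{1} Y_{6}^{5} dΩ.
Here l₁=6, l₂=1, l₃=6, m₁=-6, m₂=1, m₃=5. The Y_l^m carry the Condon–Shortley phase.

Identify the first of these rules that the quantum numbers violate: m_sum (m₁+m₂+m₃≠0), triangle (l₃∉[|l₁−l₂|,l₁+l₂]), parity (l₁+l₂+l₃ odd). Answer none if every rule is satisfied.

parity

azimuthal sum: -6 + 1 + 5 = 0  ✓
5 ≤ 6 ≤ 7 (triangle on l)  ✓
L = 6 + 1 + 6 = 13 (odd)  ✗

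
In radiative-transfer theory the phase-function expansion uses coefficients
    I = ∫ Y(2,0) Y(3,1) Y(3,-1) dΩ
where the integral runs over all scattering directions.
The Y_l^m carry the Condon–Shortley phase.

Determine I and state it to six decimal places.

Rules hold: Σm=0, L=8 even, 1≤3≤5.
N = 5·7·7 = 245
Δ = 2!·2!·4!/9! = 1/3780
Racah Σ t=0..2: t=0:+1/24 t=1:−1/4 t=2:+1/24 = -1/6
⇒ 3j(2 3 3; 0 0 0)² = 4/105, sgn +1
Racah Σ t=0..2: t=0:+1/96 t=1:−1/6 t=2:+1/16 = -3/32
⇒ 3j(2 3 3; 0 1 -1)² = 3/140, sgn -1
4πI² = N·(3j₀)²·(3jₘ)² = 1/5
I = -1·√(0.2/4π) = -0.12615663

-0.126157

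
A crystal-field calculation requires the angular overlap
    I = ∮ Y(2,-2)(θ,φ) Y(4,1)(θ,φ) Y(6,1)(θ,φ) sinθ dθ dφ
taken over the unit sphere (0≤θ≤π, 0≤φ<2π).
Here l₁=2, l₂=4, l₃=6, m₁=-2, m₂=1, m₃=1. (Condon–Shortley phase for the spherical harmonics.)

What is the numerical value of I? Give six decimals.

-0.094091

Rules hold: Σm=0, L=12 even, 2≤6≤6.
N = 5·9·13 = 585
Δ = 0!·4!·8!/13! = 1/6435
Racah Σ t=0..0: t=0:+1/2304 = 1/2304
⇒ 3j(2 4 6; 0 0 0)² = 5/143, sgn +1
Racah Σ t=0..0: t=0:+1/17280 = 1/17280
⇒ 3j(2 4 6; -2 1 1)² = 7/1287, sgn -1
4πI² = N·(3j₀)²·(3jₘ)² = 175/1573
I = -1·√(0.111252/4π) = -0.09409136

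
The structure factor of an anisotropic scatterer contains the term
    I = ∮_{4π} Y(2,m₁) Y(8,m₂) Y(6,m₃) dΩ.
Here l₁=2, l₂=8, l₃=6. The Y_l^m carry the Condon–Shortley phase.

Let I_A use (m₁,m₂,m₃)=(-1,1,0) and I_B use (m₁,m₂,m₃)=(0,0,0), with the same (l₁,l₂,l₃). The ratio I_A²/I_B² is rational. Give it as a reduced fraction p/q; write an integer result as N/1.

3/4

Same 2,8,6: normalisation and zero-m 3j drop out of the ratio.
A: Δ: 4! 0! 12! / 17! → 1/30940; sum: t=3:−1/3110400 = -1/3110400; 3j²(2 8 6; -1 1 0) = Δ·Π!·Σ² = 21/1105  (sign -1)
B: Δ: 4! 0! 12! / 17! → 1/30940; sum: t=2:+1/2073600 = 1/2073600; 3j²(2 8 6; 0 0 0) = Δ·Π!·Σ² = 28/1105  (sign +1)
I_A²/I_B² = (21/1105)/(28/1105) = 3/4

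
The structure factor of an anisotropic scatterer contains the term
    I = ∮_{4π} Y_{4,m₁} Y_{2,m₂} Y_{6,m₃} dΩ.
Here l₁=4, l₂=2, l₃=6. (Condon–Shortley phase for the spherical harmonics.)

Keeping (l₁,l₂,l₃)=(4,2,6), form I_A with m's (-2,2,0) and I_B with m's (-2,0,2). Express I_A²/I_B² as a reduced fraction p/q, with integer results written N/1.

5/56

Same 4,2,6: normalisation and zero-m 3j drop out of the ratio.
A: Δ: 0! 8! 4! / 13! → 1/6435; sum: t=0:+1/34560 = 1/34560; 3j²(4 2 6; -2 2 0) = Δ·Π!·Σ² = 1/429  (sign +1)
B: Δ: 0! 8! 4! / 13! → 1/6435; sum: t=0:+1/5760 = 1/5760; 3j²(4 2 6; -2 0 2) = Δ·Π!·Σ² = 56/2145  (sign +1)
I_A²/I_B² = (1/429)/(56/2145) = 5/56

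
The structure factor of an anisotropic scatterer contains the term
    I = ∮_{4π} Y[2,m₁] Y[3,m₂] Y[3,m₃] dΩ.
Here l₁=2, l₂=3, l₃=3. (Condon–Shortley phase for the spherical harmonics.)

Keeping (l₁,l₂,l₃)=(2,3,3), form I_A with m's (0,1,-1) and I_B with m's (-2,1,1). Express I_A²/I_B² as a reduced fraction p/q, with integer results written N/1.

l's match ⇒ only the (l;m) 3-j factors differ between A and B.
A: triangle coeff Δ(2,3,3) = 1/3780; Σ_t [0,2]: t=0:+1/96 t=1:−1/6 t=2:+1/16 = -3/32; (3j)²=3/140 [(2 3 3; 0 1 -1)], sign=-1
B: triangle coeff Δ(2,3,3) = 1/3780; Σ_t [2,2]: t=2:+1/16 = 1/16; (3j)²=2/35 [(2 3 3; -2 1 1)], sign=+1
I_A²/I_B² = (3/140)/(2/35) = 3/8

3/8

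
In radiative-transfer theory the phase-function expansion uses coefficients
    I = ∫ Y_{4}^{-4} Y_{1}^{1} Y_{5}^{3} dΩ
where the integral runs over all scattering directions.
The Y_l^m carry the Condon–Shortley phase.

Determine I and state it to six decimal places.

-0.049106

m-sum 0 ✓  L=10 even ✓  3≤5≤5 ✓
Π(2lᵢ+1) = 9×3×11 = 297
triangle coeff Δ(4,1,5) = 1/495
Σ_t [0,0]: t=0:+1/576 = 1/576
(3j)²=5/99 [(4 1 5; 0 0 0)], sign=-1
Σ_t [0,0]: t=0:+1/80640 = 1/80640
(3j)²=1/495 [(4 1 5; -4 1 3)], sign=+1
⇒ 4πI² = 1/33
I = (-1)√(1/33/(4π)) = -0.04910640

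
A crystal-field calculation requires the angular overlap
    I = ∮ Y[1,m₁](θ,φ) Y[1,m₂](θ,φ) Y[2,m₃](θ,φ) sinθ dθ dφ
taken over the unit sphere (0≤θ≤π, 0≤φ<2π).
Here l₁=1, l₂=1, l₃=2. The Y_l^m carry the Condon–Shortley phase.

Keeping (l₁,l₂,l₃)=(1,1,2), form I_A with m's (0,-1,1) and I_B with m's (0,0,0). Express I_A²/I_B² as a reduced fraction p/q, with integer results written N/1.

3/4

Same 1,1,2: normalisation and zero-m 3j drop out of the ratio.
A: Δ: 0! 2! 2! / 5! → 1/30; sum: t=0:+1/2 = 1/2; 3j²(1 1 2; 0 -1 1) = Δ·Π!·Σ² = 1/10  (sign -1)
B: Δ: 0! 2! 2! / 5! → 1/30; sum: t=0:+1/1 = 1/1; 3j²(1 1 2; 0 0 0) = Δ·Π!·Σ² = 2/15  (sign +1)
I_A²/I_B² = (1/10)/(2/15) = 3/4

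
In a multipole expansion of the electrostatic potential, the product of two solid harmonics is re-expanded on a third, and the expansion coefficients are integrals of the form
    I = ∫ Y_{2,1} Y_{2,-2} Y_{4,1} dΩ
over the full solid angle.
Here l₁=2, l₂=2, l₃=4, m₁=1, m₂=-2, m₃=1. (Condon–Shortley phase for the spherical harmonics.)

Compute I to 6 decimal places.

-0.090112

Checks pass: Σm=0; 8 even; l₃=4∈[0,4].
(2·2+1)(2·2+1)(2·4+1) = 225
Δ: 0! 4! 4! / 9! → 1/630
sum: t=0:+1/16 = 1/16
3j²(2 2 4; 0 0 0) = Δ·Π!·Σ² = 2/35  (sign +1)
sum: t=0:+1/144 = 1/144
3j²(2 2 4; 1 -2 1) = Δ·Π!·Σ² = 1/126  (sign -1)
combine: 4πI² = 225·2/35·1/126 = 5/49
take √, sign -1: I = -0.09011188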